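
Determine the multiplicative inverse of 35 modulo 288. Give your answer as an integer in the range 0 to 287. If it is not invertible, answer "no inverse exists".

107

Run Euclid on (288, 35):
288 = 8·35 + 8
35 = 4·8 + 3
8 = 2·3 + 2
3 = 1·2 + 1
2 = 2·1 + 0
Since gcd(35, 288) = 1, back-substitute to write 1 as a combination:
1 = 3 − 2
1 = −8 + 3·3
1 = 3·35 − 13·8
1 = −13·288 + 107·35
So 35·107 ≡ 1 (mod 288).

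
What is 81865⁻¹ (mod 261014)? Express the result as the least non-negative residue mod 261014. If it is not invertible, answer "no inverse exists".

80493

Apply the Euclidean algorithm to 261014 and 81865:
261014 = 3×81865 + 15419
81865 = 5×15419 + 4770
15419 = 3×4770 + 1109
4770 = 4×1109 + 334
1109 = 3×334 + 107
334 = 3×107 + 13
107 = 8×13 + 3
13 = 4×3 + 1
3 = 3×1 + 0
The gcd is 1. Working backward:
1 = 13 − 4·3
1 = −4·107 + 33·13
1 = 33·334 − 103·107
1 = −103·1109 + 342·334
1 = 342·4770 − 1471·1109
1 = −1471·15419 + 4755·4770
1 = 4755·81865 − 25246·15419
1 = −25246·261014 + 80493·81865
So 81865·80493 ≡ 1 (mod 261014).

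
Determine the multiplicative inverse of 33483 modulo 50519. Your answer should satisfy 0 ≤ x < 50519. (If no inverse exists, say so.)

Run Euclid on (50519, 33483):
50519 = 1*33483 + 17036
33483 = 1*17036 + 16447
17036 = 1*16447 + 589
16447 = 27*589 + 544
589 = 1*544 + 45
544 = 12*45 + 4
45 = 11*4 + 1
4 = 4*1 + 0
The gcd is 1. Working backward:
1 = 45 − 11·4
1 = −11·544 + 133·45
1 = 133·589 − 144·544
1 = −144·16447 + 4021·589
1 = 4021·17036 − 4165·16447
1 = −4165·33483 + 8186·17036
1 = 8186·50519 − 12351·33483
Thus 33483·(-12351) ≡ 1 (mod 50519); reducing, -12351 mod 50519 = 38168.

38168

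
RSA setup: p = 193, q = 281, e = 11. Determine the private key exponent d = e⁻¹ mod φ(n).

φ(n) = (p−1)(q−1) = 192·280 = 53760.
Need d with 11·d ≡ 1 (mod 53760). Apply the extended Euclidean algorithm:
53760 = 4887*11 + 3
11 = 3*3 + 2
3 = 1*2 + 1
2 = 2*1 + 0
Back-substitute:
1 = 3 − 2
1 = −11 + 4·3
1 = 4·53760 − 19549·11
So 11·(-19549) ≡ 1 (mod 53760), hence d ≡ -19549 ≡ 34211 (mod 53760).

34211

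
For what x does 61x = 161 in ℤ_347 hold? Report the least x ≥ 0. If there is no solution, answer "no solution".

270

First find gcd(61, 347):
347 = 5*61 + 42
61 = 1*42 + 19
42 = 2*19 + 4
19 = 4*4 + 3
4 = 1*3 + 1
3 = 3*1 + 0
gcd = 1, so a unique solution mod 347 exists.
Back-substitute for the Bézout coefficients:
1 = 4 − 3
1 = −19 + 5·4
1 = 5·42 − 11·19
1 = −11·61 + 16·42
1 = 16·347 − 91·61
So 61·(-91) ≡ 1 (mod 347), giving 61⁻¹ ≡ 256.
x ≡ 61⁻¹·161 ≡ 256·161 ≡ 270 (mod 347).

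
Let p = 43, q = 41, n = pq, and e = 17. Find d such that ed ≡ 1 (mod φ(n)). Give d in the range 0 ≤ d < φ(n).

φ(n) = (p−1)(q−1) = 42·40 = 1680.
Need d with 17·d ≡ 1 (mod 1680). Apply the extended Euclidean algorithm:
1680 = 98*17 + 14
17 = 1*14 + 3
14 = 4*3 + 2
3 = 1*2 + 1
2 = 2*1 + 0
Back-substitute:
1 = 3 − 2
1 = −14 + 5·3
1 = 5·17 − 6·14
1 = −6·1680 + 593·17
So 17·593 ≡ 1 (mod 1680), hence d = 593.

593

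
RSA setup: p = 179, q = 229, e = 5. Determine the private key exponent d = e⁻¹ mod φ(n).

φ(n) = (p−1)(q−1) = 178·228 = 40584.
Need d with 5·d ≡ 1 (mod 40584). Apply the extended Euclidean algorithm:
40584 = 8116·5 + 4
5 = 1·4 + 1
4 = 4·1 + 0
Back-substitute:
1 = 5 − 4
1 = −40584 + 8117·5
So 5·8117 ≡ 1 (mod 40584), hence d = 8117.

8117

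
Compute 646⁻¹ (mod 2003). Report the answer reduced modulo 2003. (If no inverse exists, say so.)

493

Apply the Euclidean algorithm to 2003 and 646:
2003 = 3×646 + 65
646 = 9×65 + 61
65 = 1×61 + 4
61 = 15×4 + 1
4 = 4×1 + 0
Since gcd(646, 2003) = 1, back-substitute to write 1 as a combination:
1 = 61 − 15·4
1 = −15·65 + 16·61
1 = 16·646 − 159·65
1 = −159·2003 + 493·646
So 646·493 ≡ 1 (mod 2003).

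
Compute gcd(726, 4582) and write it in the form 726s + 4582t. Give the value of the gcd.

Apply Euclid's algorithm to 4582 and 726:
4582 = 6*726 + 226
726 = 3*226 + 48
226 = 4*48 + 34
48 = 1*34 + 14
34 = 2*14 + 6
14 = 2*6 + 2
6 = 3*2 + 0
gcd(726, 4582) = 2.
Express as a combination:
2 = 14 − 2·6
2 = −2·34 + 5·14
2 = 5·48 − 7·34
2 = −7·226 + 33·48
2 = 33·726 − 106·226
2 = −106·4582 + 669·726
So 2 = (-106)·4582 + (669)·726.

2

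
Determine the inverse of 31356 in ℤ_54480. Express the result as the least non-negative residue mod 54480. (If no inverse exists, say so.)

Euclidean algorithm on 54480, 31356:
54480 = 1*31356 + 23124
31356 = 1*23124 + 8232
23124 = 2*8232 + 6660
8232 = 1*6660 + 1572
6660 = 4*1572 + 372
1572 = 4*372 + 84
372 = 4*84 + 36
84 = 2*36 + 12
36 = 3*12 + 0
The gcd is 12, not 1, hence no inverse exists.

no inverse exists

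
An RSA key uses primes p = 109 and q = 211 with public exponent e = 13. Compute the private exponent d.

13957

φ(n) = (p−1)(q−1) = 108·210 = 22680.
Need d with 13·d ≡ 1 (mod 22680). Apply the extended Euclidean algorithm:
22680 = 1744*13 + 8
13 = 1*8 + 5
8 = 1*5 + 3
5 = 1*3 + 2
3 = 1*2 + 1
2 = 2*1 + 0
Back-substitute:
1 = 3 − 2
1 = −5 + 2·3
1 = 2·8 − 3·5
1 = −3·13 + 5·8
1 = 5·22680 − 8723·13
So 13·(-8723) ≡ 1 (mod 22680), hence d ≡ -8723 ≡ 13957 (mod 22680).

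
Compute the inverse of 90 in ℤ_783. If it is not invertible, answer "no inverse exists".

no inverse exists

Euclidean algorithm on 783, 90:
783 = 8·90 + 63
90 = 1·63 + 27
63 = 2·27 + 9
27 = 3·9 + 0
gcd(90, 783) = 9 ≠ 1, so 90 has no multiplicative inverse modulo 783.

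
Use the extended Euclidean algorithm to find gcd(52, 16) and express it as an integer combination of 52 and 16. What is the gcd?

4

Apply Euclid's algorithm to 52 and 16:
52 = 3*16 + 4
16 = 4*4 + 0
gcd(52, 16) = 4.
Working backward:
4 = 52 − 3·16
So 4 = (1)·52 + (-3)·16.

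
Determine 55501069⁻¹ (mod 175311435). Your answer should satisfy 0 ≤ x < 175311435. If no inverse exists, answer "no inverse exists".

no inverse exists

Compute gcd(55501069, 175311435):
175311435 = 3*55501069 + 8808228
55501069 = 6*8808228 + 2651701
8808228 = 3*2651701 + 853125
2651701 = 3*853125 + 92326
853125 = 9*92326 + 22191
92326 = 4*22191 + 3562
22191 = 6*3562 + 819
3562 = 4*819 + 286
819 = 2*286 + 247
286 = 1*247 + 39
247 = 6*39 + 13
39 = 3*13 + 0
Since gcd = 13 > 1, 55501069 is not a unit mod 175311435.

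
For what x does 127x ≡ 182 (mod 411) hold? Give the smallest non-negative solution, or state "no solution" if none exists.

338

First find gcd(127, 411):
411 = 3·127 + 30
127 = 4·30 + 7
30 = 4·7 + 2
7 = 3·2 + 1
2 = 2·1 + 0
gcd = 1, so a unique solution mod 411 exists.
Back-substitute for the Bézout coefficients:
1 = 7 − 3·2
1 = −3·30 + 13·7
1 = 13·127 − 55·30
1 = −55·411 + 178·127
So 127·(178) ≡ 1 (mod 411), giving 127⁻¹ ≡ 178.
x ≡ 127⁻¹·182 ≡ 178·182 ≡ 338 (mod 411).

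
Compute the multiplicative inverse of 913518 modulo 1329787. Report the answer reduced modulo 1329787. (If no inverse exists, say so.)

144687

Extended Euclidean algorithm:
1329787 = 1·913518 + 416269
913518 = 2·416269 + 80980
416269 = 5·80980 + 11369
80980 = 7·11369 + 1397
11369 = 8·1397 + 193
1397 = 7·193 + 46
193 = 4·46 + 9
46 = 5·9 + 1
9 = 9·1 + 0
The gcd is 1. Working backward:
1 = 46 − 5·9
1 = −5·193 + 21·46
1 = 21·1397 − 152·193
1 = −152·11369 + 1237·1397
1 = 1237·80980 − 8811·11369
1 = −8811·416269 + 45292·80980
1 = 45292·913518 − 99395·416269
1 = −99395·1329787 + 144687·913518
So 913518·144687 ≡ 1 (mod 1329787).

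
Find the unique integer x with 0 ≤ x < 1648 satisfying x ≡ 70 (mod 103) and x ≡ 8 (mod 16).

Write x = 70 + 103·k. Then 103·k ≡ 8 − 70 ≡ 2 (mod 16).
Need 103⁻¹ mod 16. Extended Euclid on (16, 7):
16 = 2×7 + 2
7 = 3×2 + 1
2 = 2×1 + 0
Back-substitute:
1 = 7 − 3·2
1 = −3·16 + 7·7
103⁻¹ ≡ 7 (mod 16), so k ≡ 7·2 ≡ 14 (mod 16).
x = 70 + 103·14 = 1512.

1512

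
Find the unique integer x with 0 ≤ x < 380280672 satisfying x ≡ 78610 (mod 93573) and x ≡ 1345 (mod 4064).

308775937

Write x = 78610 + 93573·k. Then 93573·k ≡ 1345 − 78610 ≡ 4015 (mod 4064).
Need 93573⁻¹ mod 4064. Extended Euclid on (4064, 101):
4064 = 40×101 + 24
101 = 4×24 + 5
24 = 4×5 + 4
5 = 1×4 + 1
4 = 4×1 + 0
Back-substitute:
1 = 5 − 4
1 = −24 + 5·5
1 = 5·101 − 21·24
1 = −21·4064 + 845·101
93573⁻¹ ≡ 845 (mod 4064), so k ≡ 845·4015 ≡ 3299 (mod 4064).
x = 78610 + 93573·3299 = 308775937.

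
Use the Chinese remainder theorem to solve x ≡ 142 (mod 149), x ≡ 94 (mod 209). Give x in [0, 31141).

Write x = 142 + 149·k. Then 149·k ≡ 94 − 142 ≡ 161 (mod 209).
Need 149⁻¹ mod 209. Extended Euclid on (209, 149):
209 = 1·149 + 60
149 = 2·60 + 29
60 = 2·29 + 2
29 = 14·2 + 1
2 = 2·1 + 0
Back-substitute:
1 = 29 − 14·2
1 = −14·60 + 29·29
1 = 29·149 − 72·60
1 = −72·209 + 101·149
149⁻¹ ≡ 101 (mod 209), so k ≡ 101·161 ≡ 168 (mod 209).
x = 142 + 149·168 = 25174.

25174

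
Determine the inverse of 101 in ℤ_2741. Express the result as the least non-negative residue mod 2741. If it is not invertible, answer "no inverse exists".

977

gcd(2741, 101) by repeated division:
2741 = 27*101 + 14
101 = 7*14 + 3
14 = 4*3 + 2
3 = 1*2 + 1
2 = 2*1 + 0
Since gcd(101, 2741) = 1, back-substitute to write 1 as a combination:
1 = 3 − 2
1 = −14 + 5·3
1 = 5·101 − 36·14
1 = −36·2741 + 977·101
So 101·977 ≡ 1 (mod 2741).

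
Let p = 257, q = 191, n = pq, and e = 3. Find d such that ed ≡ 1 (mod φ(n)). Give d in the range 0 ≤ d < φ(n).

φ(n) = (p−1)(q−1) = 256·190 = 48640.
Need d with 3·d ≡ 1 (mod 48640). Apply the extended Euclidean algorithm:
48640 = 16213*3 + 1
3 = 3*1 + 0
Back-substitute:
1 = 48640 − 16213·3
So 3·(-16213) ≡ 1 (mod 48640), hence d ≡ -16213 ≡ 32427 (mod 48640).

32427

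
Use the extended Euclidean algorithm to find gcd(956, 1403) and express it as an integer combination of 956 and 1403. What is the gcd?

1

Euclidean algorithm:
1403 = 1·956 + 447
956 = 2·447 + 62
447 = 7·62 + 13
62 = 4·13 + 10
13 = 1·10 + 3
10 = 3·3 + 1
3 = 3·1 + 0
gcd(956, 1403) = 1.
Back-substituting:
1 = 10 − 3·3
1 = −3·13 + 4·10
1 = 4·62 − 19·13
1 = −19·447 + 137·62
1 = 137·956 − 293·447
1 = −293·1403 + 430·956
So 1 = (-293)·1403 + (430)·956.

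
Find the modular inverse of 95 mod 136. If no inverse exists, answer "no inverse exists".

63

gcd(136, 95) by repeated division:
136 = 1×95 + 41
95 = 2×41 + 13
41 = 3×13 + 2
13 = 6×2 + 1
2 = 2×1 + 0
gcd = 1, so the inverse exists. Back-substitute:
1 = 13 − 6·2
1 = −6·41 + 19·13
1 = 19·95 − 44·41
1 = −44·136 + 63·95
So 95·63 ≡ 1 (mod 136).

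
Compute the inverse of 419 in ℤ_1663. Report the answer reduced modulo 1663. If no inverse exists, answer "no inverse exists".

512

gcd(1663, 419) by repeated division:
1663 = 3*419 + 406
419 = 1*406 + 13
406 = 31*13 + 3
13 = 4*3 + 1
3 = 3*1 + 0
gcd = 1, so the inverse exists. Back-substitute:
1 = 13 − 4·3
1 = −4·406 + 125·13
1 = 125·419 − 129·406
1 = −129·1663 + 512·419
So 419·512 ≡ 1 (mod 1663).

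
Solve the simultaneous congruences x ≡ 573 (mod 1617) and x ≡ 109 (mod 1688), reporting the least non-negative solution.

Write x = 573 + 1617·k. Then 1617·k ≡ 109 − 573 ≡ 1224 (mod 1688).
Need 1617⁻¹ mod 1688. Extended Euclid on (1688, 1617):
1688 = 1×1617 + 71
1617 = 22×71 + 55
71 = 1×55 + 16
55 = 3×16 + 7
16 = 2×7 + 2
7 = 3×2 + 1
2 = 2×1 + 0
Back-substitute:
1 = 7 − 3·2
1 = −3·16 + 7·7
1 = 7·55 − 24·16
1 = −24·71 + 31·55
1 = 31·1617 − 706·71
1 = −706·1688 + 737·1617
1617⁻¹ ≡ 737 (mod 1688), so k ≡ 737·1224 ≡ 696 (mod 1688).
x = 573 + 1617·696 = 1126005.

1126005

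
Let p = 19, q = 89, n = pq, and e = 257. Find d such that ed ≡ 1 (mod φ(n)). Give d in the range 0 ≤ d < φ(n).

φ(n) = (p−1)(q−1) = 18·88 = 1584.
Need d with 257·d ≡ 1 (mod 1584). Apply the extended Euclidean algorithm:
1584 = 6*257 + 42
257 = 6*42 + 5
42 = 8*5 + 2
5 = 2*2 + 1
2 = 2*1 + 0
Back-substitute:
1 = 5 − 2·2
1 = −2·42 + 17·5
1 = 17·257 − 104·42
1 = −104·1584 + 641·257
So 257·641 ≡ 1 (mod 1584), hence d = 641.

641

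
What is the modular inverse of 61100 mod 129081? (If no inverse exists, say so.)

86573

Extended Euclidean algorithm:
129081 = 2*61100 + 6881
61100 = 8*6881 + 6052
6881 = 1*6052 + 829
6052 = 7*829 + 249
829 = 3*249 + 82
249 = 3*82 + 3
82 = 27*3 + 1
3 = 3*1 + 0
The gcd is 1. Working backward:
1 = 82 − 27·3
1 = −27·249 + 82·82
1 = 82·829 − 273·249
1 = −273·6052 + 1993·829
1 = 1993·6881 − 2266·6052
1 = −2266·61100 + 20121·6881
1 = 20121·129081 − 42508·61100
So 61100·(-42508) ≡ 1 (mod 129081), and -42508 ≡ 86573 (mod 129081).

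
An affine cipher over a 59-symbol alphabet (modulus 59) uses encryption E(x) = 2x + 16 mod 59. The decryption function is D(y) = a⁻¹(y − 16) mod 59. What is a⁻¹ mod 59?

30

Extended Euclidean algorithm:
59 = 29·2 + 1
2 = 2·1 + 0
gcd = 1, so the inverse exists. Back-substitute:
1 = 59 − 29·2
Thus 2·(-29) ≡ 1 (mod 59); reducing, -29 mod 59 = 30.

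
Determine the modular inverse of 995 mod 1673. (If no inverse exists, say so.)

190

Extended Euclidean algorithm:
1673 = 1·995 + 678
995 = 1·678 + 317
678 = 2·317 + 44
317 = 7·44 + 9
44 = 4·9 + 8
9 = 1·8 + 1
8 = 8·1 + 0
Since gcd(995, 1673) = 1, back-substitute to write 1 as a combination:
1 = 9 − 8
1 = −44 + 5·9
1 = 5·317 − 36·44
1 = −36·678 + 77·317
1 = 77·995 − 113·678
1 = −113·1673 + 190·995
So 995·190 ≡ 1 (mod 1673).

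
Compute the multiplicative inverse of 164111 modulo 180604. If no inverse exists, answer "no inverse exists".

gcd(180604, 164111) by repeated division:
180604 = 1·164111 + 16493
164111 = 9·16493 + 15674
16493 = 1·15674 + 819
15674 = 19·819 + 113
819 = 7·113 + 28
113 = 4·28 + 1
28 = 28·1 + 0
Since gcd(164111, 180604) = 1, back-substitute to write 1 as a combination:
1 = 113 − 4·28
1 = −4·819 + 29·113
1 = 29·15674 − 555·819
1 = −555·16493 + 584·15674
1 = 584·164111 − 5811·16493
1 = −5811·180604 + 6395·164111
So 164111·6395 ≡ 1 (mod 180604).

6395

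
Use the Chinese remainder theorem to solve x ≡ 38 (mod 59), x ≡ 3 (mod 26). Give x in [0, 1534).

Write x = 38 + 59·k. Then 59·k ≡ 3 − 38 ≡ 17 (mod 26).
Need 59⁻¹ mod 26. Extended Euclid on (26, 7):
26 = 3·7 + 5
7 = 1·5 + 2
5 = 2·2 + 1
2 = 2·1 + 0
Back-substitute:
1 = 5 − 2·2
1 = −2·7 + 3·5
1 = 3·26 − 11·7
59⁻¹ ≡ 15 (mod 26), so k ≡ 15·17 ≡ 21 (mod 26).
x = 38 + 59·21 = 1277.

1277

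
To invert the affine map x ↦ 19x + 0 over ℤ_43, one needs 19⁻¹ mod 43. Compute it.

34

gcd(43, 19) by repeated division:
43 = 2×19 + 5
19 = 3×5 + 4
5 = 1×4 + 1
4 = 4×1 + 0
The gcd is 1. Working backward:
1 = 5 − 4
1 = −19 + 4·5
1 = 4·43 − 9·19
Hence 19⁻¹ ≡ -9 ≡ 34 (mod 43).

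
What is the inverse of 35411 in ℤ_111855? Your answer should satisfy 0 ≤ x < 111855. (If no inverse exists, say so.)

Extended Euclidean algorithm:
111855 = 3*35411 + 5622
35411 = 6*5622 + 1679
5622 = 3*1679 + 585
1679 = 2*585 + 509
585 = 1*509 + 76
509 = 6*76 + 53
76 = 1*53 + 23
53 = 2*23 + 7
23 = 3*7 + 2
7 = 3*2 + 1
2 = 2*1 + 0
gcd = 1, so the inverse exists. Back-substitute:
1 = 7 − 3·2
1 = −3·23 + 10·7
1 = 10·53 − 23·23
1 = −23·76 + 33·53
1 = 33·509 − 221·76
1 = −221·585 + 254·509
1 = 254·1679 − 729·585
1 = −729·5622 + 2441·1679
1 = 2441·35411 − 15375·5622
1 = −15375·111855 + 48566·35411
So 35411·48566 ≡ 1 (mod 111855).

48566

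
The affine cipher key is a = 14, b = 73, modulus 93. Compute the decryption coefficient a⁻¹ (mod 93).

20

gcd(93, 14) by repeated division:
93 = 6*14 + 9
14 = 1*9 + 5
9 = 1*5 + 4
5 = 1*4 + 1
4 = 4*1 + 0
Since gcd(14, 93) = 1, back-substitute to write 1 as a combination:
1 = 5 − 4
1 = −9 + 2·5
1 = 2·14 − 3·9
1 = −3·93 + 20·14
So 14·20 ≡ 1 (mod 93).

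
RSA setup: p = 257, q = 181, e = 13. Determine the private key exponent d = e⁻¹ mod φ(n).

28357

φ(n) = (p−1)(q−1) = 256·180 = 46080.
Need d with 13·d ≡ 1 (mod 46080). Apply the extended Euclidean algorithm:
46080 = 3544*13 + 8
13 = 1*8 + 5
8 = 1*5 + 3
5 = 1*3 + 2
3 = 1*2 + 1
2 = 2*1 + 0
Back-substitute:
1 = 3 − 2
1 = −5 + 2·3
1 = 2·8 − 3·5
1 = −3·13 + 5·8
1 = 5·46080 − 17723·13
So 13·(-17723) ≡ 1 (mod 46080), hence d ≡ -17723 ≡ 28357 (mod 46080).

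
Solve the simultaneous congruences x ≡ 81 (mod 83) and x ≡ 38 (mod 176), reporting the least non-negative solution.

Write x = 81 + 83·k. Then 83·k ≡ 38 − 81 ≡ 133 (mod 176).
Need 83⁻¹ mod 176. Extended Euclid on (176, 83):
176 = 2×83 + 10
83 = 8×10 + 3
10 = 3×3 + 1
3 = 3×1 + 0
Back-substitute:
1 = 10 − 3·3
1 = −3·83 + 25·10
1 = 25·176 − 53·83
83⁻¹ ≡ 123 (mod 176), so k ≡ 123·133 ≡ 167 (mod 176).
x = 81 + 83·167 = 13942.

13942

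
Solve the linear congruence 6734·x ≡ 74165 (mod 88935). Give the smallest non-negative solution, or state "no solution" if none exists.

4990

First find gcd(6734, 88935):
88935 = 13·6734 + 1393
6734 = 4·1393 + 1162
1393 = 1·1162 + 231
1162 = 5·231 + 7
231 = 33·7 + 0
gcd = 7 and 7 | 74165, so solutions exist. Divide through by 7: 962x ≡ 10595 (mod 12705).
Now find 962⁻¹ mod 12705:
12705 = 13×962 + 199
962 = 4×199 + 166
199 = 1×166 + 33
166 = 5×33 + 1
33 = 33×1 + 0
Back-substitute:
1 = 166 − 5·33
1 = −5·199 + 6·166
1 = 6·962 − 29·199
1 = −29·12705 + 383·962
So 962⁻¹ ≡ 383 (mod 12705).
Then x ≡ 383·10595 ≡ 4990 (mod 12705); the smallest non-negative solution is x = 4990.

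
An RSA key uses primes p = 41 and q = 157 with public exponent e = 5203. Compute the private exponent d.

φ(n) = (p−1)(q−1) = 40·156 = 6240.
Need d with 5203·d ≡ 1 (mod 6240). Apply the extended Euclidean algorithm:
6240 = 1*5203 + 1037
5203 = 5*1037 + 18
1037 = 57*18 + 11
18 = 1*11 + 7
11 = 1*7 + 4
7 = 1*4 + 3
4 = 1*3 + 1
3 = 3*1 + 0
Back-substitute:
1 = 4 − 3
1 = −7 + 2·4
1 = 2·11 − 3·7
1 = −3·18 + 5·11
1 = 5·1037 − 288·18
1 = −288·5203 + 1445·1037
1 = 1445·6240 − 1733·5203
So 5203·(-1733) ≡ 1 (mod 6240), hence d ≡ -1733 ≡ 4507 (mod 6240).

4507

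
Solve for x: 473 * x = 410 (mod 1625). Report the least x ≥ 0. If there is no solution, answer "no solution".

First find gcd(473, 1625):
1625 = 3·473 + 206
473 = 2·206 + 61
206 = 3·61 + 23
61 = 2·23 + 15
23 = 1·15 + 8
15 = 1·8 + 7
8 = 1·7 + 1
7 = 7·1 + 0
gcd = 1, so a unique solution mod 1625 exists.
Back-substitute for the Bézout coefficients:
1 = 8 − 7
1 = −15 + 2·8
1 = 2·23 − 3·15
1 = −3·61 + 8·23
1 = 8·206 − 27·61
1 = −27·473 + 62·206
1 = 62·1625 − 213·473
So 473·(-213) ≡ 1 (mod 1625), giving 473⁻¹ ≡ 1412.
x ≡ 473⁻¹·410 ≡ 1412·410 ≡ 420 (mod 1625).

420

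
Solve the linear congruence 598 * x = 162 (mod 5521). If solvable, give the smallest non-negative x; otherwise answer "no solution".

First find gcd(598, 5521):
5521 = 9*598 + 139
598 = 4*139 + 42
139 = 3*42 + 13
42 = 3*13 + 3
13 = 4*3 + 1
3 = 3*1 + 0
gcd = 1, so a unique solution mod 5521 exists.
Back-substitute for the Bézout coefficients:
1 = 13 − 4·3
1 = −4·42 + 13·13
1 = 13·139 − 43·42
1 = −43·598 + 185·139
1 = 185·5521 − 1708·598
So 598·(-1708) ≡ 1 (mod 5521), giving 598⁻¹ ≡ 3813.
x ≡ 598⁻¹·162 ≡ 3813·162 ≡ 4875 (mod 5521).

4875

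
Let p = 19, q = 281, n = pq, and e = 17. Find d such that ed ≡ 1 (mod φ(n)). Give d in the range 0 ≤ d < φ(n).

φ(n) = (p−1)(q−1) = 18·280 = 5040.
Need d with 17·d ≡ 1 (mod 5040). Apply the extended Euclidean algorithm:
5040 = 296·17 + 8
17 = 2·8 + 1
8 = 8·1 + 0
Back-substitute:
1 = 17 − 2·8
1 = −2·5040 + 593·17
So 17·593 ≡ 1 (mod 5040), hence d = 593.

593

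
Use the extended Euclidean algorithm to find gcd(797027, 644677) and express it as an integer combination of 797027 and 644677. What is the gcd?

11

Apply Euclid's algorithm to 797027 and 644677:
797027 = 1*644677 + 152350
644677 = 4*152350 + 35277
152350 = 4*35277 + 11242
35277 = 3*11242 + 1551
11242 = 7*1551 + 385
1551 = 4*385 + 11
385 = 35*11 + 0
gcd(797027, 644677) = 11.
Express as a combination:
11 = 1551 − 4·385
11 = −4·11242 + 29·1551
11 = 29·35277 − 91·11242
11 = −91·152350 + 393·35277
11 = 393·644677 − 1663·152350
11 = −1663·797027 + 2056·644677
So 11 = (-1663)·797027 + (2056)·644677.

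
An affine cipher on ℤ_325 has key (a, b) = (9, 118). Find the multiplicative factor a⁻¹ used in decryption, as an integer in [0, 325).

289

Apply the Euclidean algorithm to 325 and 9:
325 = 36·9 + 1
9 = 9·1 + 0
gcd = 1, so the inverse exists. Back-substitute:
1 = 325 − 36·9
Hence 9⁻¹ ≡ -36 ≡ 289 (mod 325).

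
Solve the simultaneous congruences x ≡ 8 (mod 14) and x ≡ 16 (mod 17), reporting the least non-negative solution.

50

Write x = 8 + 14·k. Then 14·k ≡ 16 − 8 ≡ 8 (mod 17).
Need 14⁻¹ mod 17. Extended Euclid on (17, 14):
17 = 1·14 + 3
14 = 4·3 + 2
3 = 1·2 + 1
2 = 2·1 + 0
Back-substitute:
1 = 3 − 2
1 = −14 + 5·3
1 = 5·17 − 6·14
14⁻¹ ≡ 11 (mod 17), so k ≡ 11·8 ≡ 3 (mod 17).
x = 8 + 14·3 = 50.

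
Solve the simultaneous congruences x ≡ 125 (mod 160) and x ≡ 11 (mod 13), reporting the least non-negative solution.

Write x = 125 + 160·k. Then 160·k ≡ 11 − 125 ≡ 3 (mod 13).
Need 160⁻¹ mod 13. Extended Euclid on (13, 4):
13 = 3*4 + 1
4 = 4*1 + 0
Back-substitute:
1 = 13 − 3·4
160⁻¹ ≡ 10 (mod 13), so k ≡ 10·3 ≡ 4 (mod 13).
x = 125 + 160·4 = 765.

765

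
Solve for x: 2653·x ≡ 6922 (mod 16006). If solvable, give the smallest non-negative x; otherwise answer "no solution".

2802

First find gcd(2653, 16006):
16006 = 6·2653 + 88
2653 = 30·88 + 13
88 = 6·13 + 10
13 = 1·10 + 3
10 = 3·3 + 1
3 = 3·1 + 0
gcd = 1, so a unique solution mod 16006 exists.
Back-substitute for the Bézout coefficients:
1 = 10 − 3·3
1 = −3·13 + 4·10
1 = 4·88 − 27·13
1 = −27·2653 + 814·88
1 = 814·16006 − 4911·2653
So 2653·(-4911) ≡ 1 (mod 16006), giving 2653⁻¹ ≡ 11095.
x ≡ 2653⁻¹·6922 ≡ 11095·6922 ≡ 2802 (mod 16006).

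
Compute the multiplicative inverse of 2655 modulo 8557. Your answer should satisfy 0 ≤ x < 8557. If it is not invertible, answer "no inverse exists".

Run Euclid on (8557, 2655):
8557 = 3×2655 + 592
2655 = 4×592 + 287
592 = 2×287 + 18
287 = 15×18 + 17
18 = 1×17 + 1
17 = 17×1 + 0
gcd = 1, so the inverse exists. Back-substitute:
1 = 18 − 17
1 = −287 + 16·18
1 = 16·592 − 33·287
1 = −33·2655 + 148·592
1 = 148·8557 − 477·2655
Hence 2655⁻¹ ≡ -477 ≡ 8080 (mod 8557).

8080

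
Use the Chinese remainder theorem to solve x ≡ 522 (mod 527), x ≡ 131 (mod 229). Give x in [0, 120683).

77991

Write x = 522 + 527·k. Then 527·k ≡ 131 − 522 ≡ 67 (mod 229).
Need 527⁻¹ mod 229. Extended Euclid on (229, 69):
229 = 3*69 + 22
69 = 3*22 + 3
22 = 7*3 + 1
3 = 3*1 + 0
Back-substitute:
1 = 22 − 7·3
1 = −7·69 + 22·22
1 = 22·229 − 73·69
527⁻¹ ≡ 156 (mod 229), so k ≡ 156·67 ≡ 147 (mod 229).
x = 522 + 527·147 = 77991.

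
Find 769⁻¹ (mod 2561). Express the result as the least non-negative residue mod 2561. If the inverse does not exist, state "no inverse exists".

1099

Run Euclid on (2561, 769):
2561 = 3·769 + 254
769 = 3·254 + 7
254 = 36·7 + 2
7 = 3·2 + 1
2 = 2·1 + 0
The gcd is 1. Working backward:
1 = 7 − 3·2
1 = −3·254 + 109·7
1 = 109·769 − 330·254
1 = −330·2561 + 1099·769
So 769·1099 ≡ 1 (mod 2561).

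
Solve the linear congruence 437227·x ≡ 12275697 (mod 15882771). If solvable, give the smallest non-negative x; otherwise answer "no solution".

First find gcd(437227, 15882771):
15882771 = 36·437227 + 142599
437227 = 3·142599 + 9430
142599 = 15·9430 + 1149
9430 = 8·1149 + 238
1149 = 4·238 + 197
238 = 1·197 + 41
197 = 4·41 + 33
41 = 1·33 + 8
33 = 4·8 + 1
8 = 8·1 + 0
gcd = 1, so a unique solution mod 15882771 exists.
Back-substitute for the Bézout coefficients:
1 = 33 − 4·8
1 = −4·41 + 5·33
1 = 5·197 − 24·41
1 = −24·238 + 29·197
1 = 29·1149 − 140·238
1 = −140·9430 + 1149·1149
1 = 1149·142599 − 17375·9430
1 = −17375·437227 + 53274·142599
1 = 53274·15882771 − 1935239·437227
So 437227·(-1935239) ≡ 1 (mod 15882771), giving 437227⁻¹ ≡ 13947532.
x ≡ 437227⁻¹·12275697 ≡ 13947532·12275697 ≡ 8895102 (mod 15882771).

8895102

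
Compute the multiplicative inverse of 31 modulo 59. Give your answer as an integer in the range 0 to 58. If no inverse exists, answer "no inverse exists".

40

Apply the Euclidean algorithm to 59 and 31:
59 = 1*31 + 28
31 = 1*28 + 3
28 = 9*3 + 1
3 = 3*1 + 0
gcd = 1, so the inverse exists. Back-substitute:
1 = 28 − 9·3
1 = −9·31 + 10·28
1 = 10·59 − 19·31
So 31·(-19) ≡ 1 (mod 59), and -19 ≡ 40 (mod 59).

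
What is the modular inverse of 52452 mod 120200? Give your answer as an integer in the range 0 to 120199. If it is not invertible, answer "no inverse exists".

Compute gcd(52452, 120200):
120200 = 2·52452 + 15296
52452 = 3·15296 + 6564
15296 = 2·6564 + 2168
6564 = 3·2168 + 60
2168 = 36·60 + 8
60 = 7·8 + 4
8 = 2·4 + 0
The gcd is 4, not 1, hence no inverse exists.

no inverse exists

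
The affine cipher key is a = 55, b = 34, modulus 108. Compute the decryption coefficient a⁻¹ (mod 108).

Extended Euclidean algorithm:
108 = 1·55 + 53
55 = 1·53 + 2
53 = 26·2 + 1
2 = 2·1 + 0
The gcd is 1. Working backward:
1 = 53 − 26·2
1 = −26·55 + 27·53
1 = 27·108 − 53·55
So 55·(-53) ≡ 1 (mod 108), and -53 ≡ 55 (mod 108).

55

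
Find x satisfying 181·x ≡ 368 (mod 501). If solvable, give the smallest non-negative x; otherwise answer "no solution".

74

First find gcd(181, 501):
501 = 2·181 + 139
181 = 1·139 + 42
139 = 3·42 + 13
42 = 3·13 + 3
13 = 4·3 + 1
3 = 3·1 + 0
gcd = 1, so a unique solution mod 501 exists.
Back-substitute for the Bézout coefficients:
1 = 13 − 4·3
1 = −4·42 + 13·13
1 = 13·139 − 43·42
1 = −43·181 + 56·139
1 = 56·501 − 155·181
So 181·(-155) ≡ 1 (mod 501), giving 181⁻¹ ≡ 346.
x ≡ 181⁻¹·368 ≡ 346·368 ≡ 74 (mod 501).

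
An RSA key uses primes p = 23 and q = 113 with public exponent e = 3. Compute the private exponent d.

φ(n) = (p−1)(q−1) = 22·112 = 2464.
Need d with 3·d ≡ 1 (mod 2464). Apply the extended Euclidean algorithm:
2464 = 821·3 + 1
3 = 3·1 + 0
Back-substitute:
1 = 2464 − 821·3
So 3·(-821) ≡ 1 (mod 2464), hence d ≡ -821 ≡ 1643 (mod 2464).

1643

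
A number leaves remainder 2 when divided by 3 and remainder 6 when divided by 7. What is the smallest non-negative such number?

20

Write x = 2 + 3·k. Then 3·k ≡ 6 − 2 ≡ 4 (mod 7).
Need 3⁻¹ mod 7. Extended Euclid on (7, 3):
7 = 2*3 + 1
3 = 3*1 + 0
Back-substitute:
1 = 7 − 2·3
3⁻¹ ≡ 5 (mod 7), so k ≡ 5·4 ≡ 6 (mod 7).
x = 2 + 3·6 = 20.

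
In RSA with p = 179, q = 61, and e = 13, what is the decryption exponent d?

9037

φ(n) = (p−1)(q−1) = 178·60 = 10680.
Need d with 13·d ≡ 1 (mod 10680). Apply the extended Euclidean algorithm:
10680 = 821*13 + 7
13 = 1*7 + 6
7 = 1*6 + 1
6 = 6*1 + 0
Back-substitute:
1 = 7 − 6
1 = −13 + 2·7
1 = 2·10680 − 1643·13
So 13·(-1643) ≡ 1 (mod 10680), hence d ≡ -1643 ≡ 9037 (mod 10680).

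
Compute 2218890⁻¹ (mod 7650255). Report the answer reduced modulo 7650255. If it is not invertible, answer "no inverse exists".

no inverse exists

Euclidean algorithm on 7650255, 2218890:
7650255 = 3*2218890 + 993585
2218890 = 2*993585 + 231720
993585 = 4*231720 + 66705
231720 = 3*66705 + 31605
66705 = 2*31605 + 3495
31605 = 9*3495 + 150
3495 = 23*150 + 45
150 = 3*45 + 15
45 = 3*15 + 0
gcd(2218890, 7650255) = 15 ≠ 1, so 2218890 has no multiplicative inverse modulo 7650255.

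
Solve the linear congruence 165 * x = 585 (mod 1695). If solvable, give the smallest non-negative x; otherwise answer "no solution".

96

First find gcd(165, 1695):
1695 = 10·165 + 45
165 = 3·45 + 30
45 = 1·30 + 15
30 = 2·15 + 0
gcd = 15 and 15 | 585, so solutions exist. Divide through by 15: 11x ≡ 39 (mod 113).
Now find 11⁻¹ mod 113:
113 = 10*11 + 3
11 = 3*3 + 2
3 = 1*2 + 1
2 = 2*1 + 0
Back-substitute:
1 = 3 − 2
1 = −11 + 4·3
1 = 4·113 − 41·11
So 11·(-41) ≡ 1 (mod 113), i.e. 11⁻¹ ≡ 72.
Then x ≡ 72·39 ≡ 96 (mod 113); the smallest non-negative solution is x = 96.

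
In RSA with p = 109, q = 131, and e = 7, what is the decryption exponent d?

8023

φ(n) = (p−1)(q−1) = 108·130 = 14040.
Need d with 7·d ≡ 1 (mod 14040). Apply the extended Euclidean algorithm:
14040 = 2005*7 + 5
7 = 1*5 + 2
5 = 2*2 + 1
2 = 2*1 + 0
Back-substitute:
1 = 5 − 2·2
1 = −2·7 + 3·5
1 = 3·14040 − 6017·7
So 7·(-6017) ≡ 1 (mod 14040), hence d ≡ -6017 ≡ 8023 (mod 14040).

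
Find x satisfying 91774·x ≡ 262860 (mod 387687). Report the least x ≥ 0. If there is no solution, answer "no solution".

223776

First find gcd(91774, 387687):
387687 = 4·91774 + 20591
91774 = 4·20591 + 9410
20591 = 2·9410 + 1771
9410 = 5·1771 + 555
1771 = 3·555 + 106
555 = 5·106 + 25
106 = 4·25 + 6
25 = 4·6 + 1
6 = 6·1 + 0
gcd = 1, so a unique solution mod 387687 exists.
Back-substitute for the Bézout coefficients:
1 = 25 − 4·6
1 = −4·106 + 17·25
1 = 17·555 − 89·106
1 = −89·1771 + 284·555
1 = 284·9410 − 1509·1771
1 = −1509·20591 + 3302·9410
1 = 3302·91774 − 14717·20591
1 = −14717·387687 + 62170·91774
So 91774·(62170) ≡ 1 (mod 387687), giving 91774⁻¹ ≡ 62170.
x ≡ 91774⁻¹·262860 ≡ 62170·262860 ≡ 223776 (mod 387687).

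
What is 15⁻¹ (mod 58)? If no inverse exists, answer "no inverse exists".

31

gcd(58, 15) by repeated division:
58 = 3*15 + 13
15 = 1*13 + 2
13 = 6*2 + 1
2 = 2*1 + 0
gcd = 1, so the inverse exists. Back-substitute:
1 = 13 − 6·2
1 = −6·15 + 7·13
1 = 7·58 − 27·15
Thus 15·(-27) ≡ 1 (mod 58); reducing, -27 mod 58 = 31.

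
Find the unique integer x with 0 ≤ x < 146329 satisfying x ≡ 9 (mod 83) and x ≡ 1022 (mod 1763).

Write x = 9 + 83·k. Then 83·k ≡ 1022 − 9 ≡ 1013 (mod 1763).
Need 83⁻¹ mod 1763. Extended Euclid on (1763, 83):
1763 = 21*83 + 20
83 = 4*20 + 3
20 = 6*3 + 2
3 = 1*2 + 1
2 = 2*1 + 0
Back-substitute:
1 = 3 − 2
1 = −20 + 7·3
1 = 7·83 − 29·20
1 = −29·1763 + 616·83
83⁻¹ ≡ 616 (mod 1763), so k ≡ 616·1013 ≡ 1669 (mod 1763).
x = 9 + 83·1669 = 138536.

138536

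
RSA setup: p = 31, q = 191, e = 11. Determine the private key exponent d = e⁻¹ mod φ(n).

2591

φ(n) = (p−1)(q−1) = 30·190 = 5700.
Need d with 11·d ≡ 1 (mod 5700). Apply the extended Euclidean algorithm:
5700 = 518×11 + 2
11 = 5×2 + 1
2 = 2×1 + 0
Back-substitute:
1 = 11 − 5·2
1 = −5·5700 + 2591·11
So 11·2591 ≡ 1 (mod 5700), hence d = 2591.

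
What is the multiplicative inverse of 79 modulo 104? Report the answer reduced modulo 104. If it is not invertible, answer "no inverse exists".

79

gcd(104, 79) by repeated division:
104 = 1·79 + 25
79 = 3·25 + 4
25 = 6·4 + 1
4 = 4·1 + 0
gcd = 1, so the inverse exists. Back-substitute:
1 = 25 − 6·4
1 = −6·79 + 19·25
1 = 19·104 − 25·79
Thus 79·(-25) ≡ 1 (mod 104); reducing, -25 mod 104 = 79.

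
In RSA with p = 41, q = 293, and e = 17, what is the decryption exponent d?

φ(n) = (p−1)(q−1) = 40·292 = 11680.
Need d with 17·d ≡ 1 (mod 11680). Apply the extended Euclidean algorithm:
11680 = 687·17 + 1
17 = 17·1 + 0
Back-substitute:
1 = 11680 − 687·17
So 17·(-687) ≡ 1 (mod 11680), hence d ≡ -687 ≡ 10993 (mod 11680).

10993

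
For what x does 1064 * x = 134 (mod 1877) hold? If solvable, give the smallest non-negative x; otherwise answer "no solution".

1048

First find gcd(1064, 1877):
1877 = 1*1064 + 813
1064 = 1*813 + 251
813 = 3*251 + 60
251 = 4*60 + 11
60 = 5*11 + 5
11 = 2*5 + 1
5 = 5*1 + 0
gcd = 1, so a unique solution mod 1877 exists.
Back-substitute for the Bézout coefficients:
1 = 11 − 2·5
1 = −2·60 + 11·11
1 = 11·251 − 46·60
1 = −46·813 + 149·251
1 = 149·1064 − 195·813
1 = −195·1877 + 344·1064
So 1064·(344) ≡ 1 (mod 1877), giving 1064⁻¹ ≡ 344.
x ≡ 1064⁻¹·134 ≡ 344·134 ≡ 1048 (mod 1877).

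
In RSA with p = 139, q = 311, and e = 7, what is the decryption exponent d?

φ(n) = (p−1)(q−1) = 138·310 = 42780.
Need d with 7·d ≡ 1 (mod 42780). Apply the extended Euclidean algorithm:
42780 = 6111·7 + 3
7 = 2·3 + 1
3 = 3·1 + 0
Back-substitute:
1 = 7 − 2·3
1 = −2·42780 + 12223·7
So 7·12223 ≡ 1 (mod 42780), hence d = 12223.

12223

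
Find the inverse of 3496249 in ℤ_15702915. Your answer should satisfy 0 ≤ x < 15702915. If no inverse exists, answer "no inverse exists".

2451964

gcd(15702915, 3496249) by repeated division:
15702915 = 4×3496249 + 1717919
3496249 = 2×1717919 + 60411
1717919 = 28×60411 + 26411
60411 = 2×26411 + 7589
26411 = 3×7589 + 3644
7589 = 2×3644 + 301
3644 = 12×301 + 32
301 = 9×32 + 13
32 = 2×13 + 6
13 = 2×6 + 1
6 = 6×1 + 0
The gcd is 1. Working backward:
1 = 13 − 2·6
1 = −2·32 + 5·13
1 = 5·301 − 47·32
1 = −47·3644 + 569·301
1 = 569·7589 − 1185·3644
1 = −1185·26411 + 4124·7589
1 = 4124·60411 − 9433·26411
1 = −9433·1717919 + 268248·60411
1 = 268248·3496249 − 545929·1717919
1 = −545929·15702915 + 2451964·3496249
So 3496249·2451964 ≡ 1 (mod 15702915).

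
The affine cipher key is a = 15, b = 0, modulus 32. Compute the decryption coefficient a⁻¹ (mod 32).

15

Apply the Euclidean algorithm to 32 and 15:
32 = 2×15 + 2
15 = 7×2 + 1
2 = 2×1 + 0
gcd = 1, so the inverse exists. Back-substitute:
1 = 15 − 7·2
1 = −7·32 + 15·15
So 15·15 ≡ 1 (mod 32).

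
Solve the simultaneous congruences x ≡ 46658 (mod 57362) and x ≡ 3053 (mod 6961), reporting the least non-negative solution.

211081456

Write x = 46658 + 57362·k. Then 57362·k ≡ 3053 − 46658 ≡ 5122 (mod 6961).
Need 57362⁻¹ mod 6961. Extended Euclid on (6961, 1674):
6961 = 4·1674 + 265
1674 = 6·265 + 84
265 = 3·84 + 13
84 = 6·13 + 6
13 = 2·6 + 1
6 = 6·1 + 0
Back-substitute:
1 = 13 − 2·6
1 = −2·84 + 13·13
1 = 13·265 − 41·84
1 = −41·1674 + 259·265
1 = 259·6961 − 1077·1674
57362⁻¹ ≡ 5884 (mod 6961), so k ≡ 5884·5122 ≡ 3679 (mod 6961).
x = 46658 + 57362·3679 = 211081456.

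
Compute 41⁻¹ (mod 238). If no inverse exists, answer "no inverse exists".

Extended Euclidean algorithm:
238 = 5·41 + 33
41 = 1·33 + 8
33 = 4·8 + 1
8 = 8·1 + 0
The gcd is 1. Working backward:
1 = 33 − 4·8
1 = −4·41 + 5·33
1 = 5·238 − 29·41
So 41·(-29) ≡ 1 (mod 238), and -29 ≡ 209 (mod 238).

209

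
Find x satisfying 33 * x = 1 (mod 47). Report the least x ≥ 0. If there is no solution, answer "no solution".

10

First find gcd(33, 47):
47 = 1·33 + 14
33 = 2·14 + 5
14 = 2·5 + 4
5 = 1·4 + 1
4 = 4·1 + 0
gcd = 1, so a unique solution mod 47 exists.
Back-substitute for the Bézout coefficients:
1 = 5 − 4
1 = −14 + 3·5
1 = 3·33 − 7·14
1 = −7·47 + 10·33
So 33·(10) ≡ 1 (mod 47), giving 33⁻¹ ≡ 10.
x ≡ 33⁻¹·1 ≡ 10·1 ≡ 10 (mod 47).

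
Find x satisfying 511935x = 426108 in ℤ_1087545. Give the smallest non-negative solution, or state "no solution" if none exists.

gcd(511935, 1087545):
1087545 = 2×511935 + 63675
511935 = 8×63675 + 2535
63675 = 25×2535 + 300
2535 = 8×300 + 135
300 = 2×135 + 30
135 = 4×30 + 15
30 = 2×15 + 0
gcd = 15, but 15 ∤ 426108, so the congruence has no solution.

no solution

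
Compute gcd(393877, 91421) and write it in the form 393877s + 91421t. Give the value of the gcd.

Repeated division:
393877 = 4·91421 + 28193
91421 = 3·28193 + 6842
28193 = 4·6842 + 825
6842 = 8·825 + 242
825 = 3·242 + 99
242 = 2·99 + 44
99 = 2·44 + 11
44 = 4·11 + 0
gcd(393877, 91421) = 11.
Express as a combination:
11 = 99 − 2·44
11 = −2·242 + 5·99
11 = 5·825 − 17·242
11 = −17·6842 + 141·825
11 = 141·28193 − 581·6842
11 = −581·91421 + 1884·28193
11 = 1884·393877 − 8117·91421
So 11 = (1884)·393877 + (-8117)·91421.

11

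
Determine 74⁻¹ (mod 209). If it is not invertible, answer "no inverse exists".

161

Run Euclid on (209, 74):
209 = 2·74 + 61
74 = 1·61 + 13
61 = 4·13 + 9
13 = 1·9 + 4
9 = 2·4 + 1
4 = 4·1 + 0
The gcd is 1. Working backward:
1 = 9 − 2·4
1 = −2·13 + 3·9
1 = 3·61 − 14·13
1 = −14·74 + 17·61
1 = 17·209 − 48·74
Hence 74⁻¹ ≡ -48 ≡ 161 (mod 209).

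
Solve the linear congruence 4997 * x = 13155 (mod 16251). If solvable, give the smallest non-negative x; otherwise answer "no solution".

936

First find gcd(4997, 16251):
16251 = 3·4997 + 1260
4997 = 3·1260 + 1217
1260 = 1·1217 + 43
1217 = 28·43 + 13
43 = 3·13 + 4
13 = 3·4 + 1
4 = 4·1 + 0
gcd = 1, so a unique solution mod 16251 exists.
Back-substitute for the Bézout coefficients:
1 = 13 − 3·4
1 = −3·43 + 10·13
1 = 10·1217 − 283·43
1 = −283·1260 + 293·1217
1 = 293·4997 − 1162·1260
1 = −1162·16251 + 3779·4997
So 4997·(3779) ≡ 1 (mod 16251), giving 4997⁻¹ ≡ 3779.
x ≡ 4997⁻¹·13155 ≡ 3779·13155 ≡ 936 (mod 16251).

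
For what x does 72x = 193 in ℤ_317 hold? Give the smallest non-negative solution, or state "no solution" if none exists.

192

First find gcd(72, 317):
317 = 4·72 + 29
72 = 2·29 + 14
29 = 2·14 + 1
14 = 14·1 + 0
gcd = 1, so a unique solution mod 317 exists.
Back-substitute for the Bézout coefficients:
1 = 29 − 2·14
1 = −2·72 + 5·29
1 = 5·317 − 22·72
So 72·(-22) ≡ 1 (mod 317), giving 72⁻¹ ≡ 295.
x ≡ 72⁻¹·193 ≡ 295·193 ≡ 192 (mod 317).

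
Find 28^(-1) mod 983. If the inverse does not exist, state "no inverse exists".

Apply the Euclidean algorithm to 983 and 28:
983 = 35×28 + 3
28 = 9×3 + 1
3 = 3×1 + 0
The gcd is 1. Working backward:
1 = 28 − 9·3
1 = −9·983 + 316·28
So 28·316 ≡ 1 (mod 983).

316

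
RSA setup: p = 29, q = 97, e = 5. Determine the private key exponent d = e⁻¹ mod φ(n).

1613

φ(n) = (p−1)(q−1) = 28·96 = 2688.
Need d with 5·d ≡ 1 (mod 2688). Apply the extended Euclidean algorithm:
2688 = 537*5 + 3
5 = 1*3 + 2
3 = 1*2 + 1
2 = 2*1 + 0
Back-substitute:
1 = 3 − 2
1 = −5 + 2·3
1 = 2·2688 − 1075·5
So 5·(-1075) ≡ 1 (mod 2688), hence d ≡ -1075 ≡ 1613 (mod 2688).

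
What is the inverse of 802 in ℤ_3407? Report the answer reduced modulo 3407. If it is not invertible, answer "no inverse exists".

Run Euclid on (3407, 802):
3407 = 4×802 + 199
802 = 4×199 + 6
199 = 33×6 + 1
6 = 6×1 + 0
gcd = 1, so the inverse exists. Back-substitute:
1 = 199 − 33·6
1 = −33·802 + 133·199
1 = 133·3407 − 565·802
Hence 802⁻¹ ≡ -565 ≡ 2842 (mod 3407).

2842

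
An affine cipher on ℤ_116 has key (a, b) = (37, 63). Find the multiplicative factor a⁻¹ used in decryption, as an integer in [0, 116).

Run Euclid on (116, 37):
116 = 3*37 + 5
37 = 7*5 + 2
5 = 2*2 + 1
2 = 2*1 + 0
The gcd is 1. Working backward:
1 = 5 − 2·2
1 = −2·37 + 15·5
1 = 15·116 − 47·37
Hence 37⁻¹ ≡ -47 ≡ 69 (mod 116).

69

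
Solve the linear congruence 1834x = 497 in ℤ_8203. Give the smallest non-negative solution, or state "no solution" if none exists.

783

First find gcd(1834, 8203):
8203 = 4×1834 + 867
1834 = 2×867 + 100
867 = 8×100 + 67
100 = 1×67 + 33
67 = 2×33 + 1
33 = 33×1 + 0
gcd = 1, so a unique solution mod 8203 exists.
Back-substitute for the Bézout coefficients:
1 = 67 − 2·33
1 = −2·100 + 3·67
1 = 3·867 − 26·100
1 = −26·1834 + 55·867
1 = 55·8203 − 246·1834
So 1834·(-246) ≡ 1 (mod 8203), giving 1834⁻¹ ≡ 7957.
x ≡ 1834⁻¹·497 ≡ 7957·497 ≡ 783 (mod 8203).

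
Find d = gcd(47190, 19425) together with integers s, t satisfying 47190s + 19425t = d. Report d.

15

Apply Euclid's algorithm to 47190 and 19425:
47190 = 2·19425 + 8340
19425 = 2·8340 + 2745
8340 = 3·2745 + 105
2745 = 26·105 + 15
105 = 7·15 + 0
gcd(47190, 19425) = 15.
Working backward:
15 = 2745 − 26·105
15 = −26·8340 + 79·2745
15 = 79·19425 − 184·8340
15 = −184·47190 + 447·19425
So 15 = (-184)·47190 + (447)·19425.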